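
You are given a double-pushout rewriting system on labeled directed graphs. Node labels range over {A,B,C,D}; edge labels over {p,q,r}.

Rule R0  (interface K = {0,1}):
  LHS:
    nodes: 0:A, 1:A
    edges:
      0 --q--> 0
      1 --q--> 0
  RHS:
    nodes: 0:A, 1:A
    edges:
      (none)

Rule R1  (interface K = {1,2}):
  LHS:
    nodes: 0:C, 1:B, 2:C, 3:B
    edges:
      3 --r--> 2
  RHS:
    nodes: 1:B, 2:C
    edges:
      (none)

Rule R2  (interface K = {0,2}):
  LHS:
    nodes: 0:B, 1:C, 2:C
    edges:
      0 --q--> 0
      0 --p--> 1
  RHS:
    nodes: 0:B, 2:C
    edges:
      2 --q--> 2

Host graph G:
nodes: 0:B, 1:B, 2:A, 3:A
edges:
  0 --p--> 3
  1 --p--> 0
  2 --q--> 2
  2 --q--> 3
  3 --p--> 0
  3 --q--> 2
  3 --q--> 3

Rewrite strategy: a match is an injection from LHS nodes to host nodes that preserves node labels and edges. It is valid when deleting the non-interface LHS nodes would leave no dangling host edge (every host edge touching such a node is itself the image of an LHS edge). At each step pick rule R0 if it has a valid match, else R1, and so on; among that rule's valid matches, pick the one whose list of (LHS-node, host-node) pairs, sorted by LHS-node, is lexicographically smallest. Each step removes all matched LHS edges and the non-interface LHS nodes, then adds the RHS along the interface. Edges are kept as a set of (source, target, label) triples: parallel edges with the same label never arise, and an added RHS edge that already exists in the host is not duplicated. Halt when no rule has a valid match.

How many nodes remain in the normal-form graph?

[0] host  ⇒  4 nodes, 7 edges  {0-p->3 1-p->0 2-q->2 2-q->3 3-p->0 3-q->2 3-q->3}
[1] R0 @ {0↦2, 1↦3}  ⇒  4 nodes, 5 edges  {0-p->3 1-p->0 2-q->3 3-p->0 3-q->3}
[2] R0 @ {0↦3, 1↦2}  ⇒  4 nodes, 3 edges  {0-p->3 1-p->0 3-p->0}
halt: no rule applies after step 2
NF nodes: {0:B, 1:B, 2:A, 3:A}

Answer: 4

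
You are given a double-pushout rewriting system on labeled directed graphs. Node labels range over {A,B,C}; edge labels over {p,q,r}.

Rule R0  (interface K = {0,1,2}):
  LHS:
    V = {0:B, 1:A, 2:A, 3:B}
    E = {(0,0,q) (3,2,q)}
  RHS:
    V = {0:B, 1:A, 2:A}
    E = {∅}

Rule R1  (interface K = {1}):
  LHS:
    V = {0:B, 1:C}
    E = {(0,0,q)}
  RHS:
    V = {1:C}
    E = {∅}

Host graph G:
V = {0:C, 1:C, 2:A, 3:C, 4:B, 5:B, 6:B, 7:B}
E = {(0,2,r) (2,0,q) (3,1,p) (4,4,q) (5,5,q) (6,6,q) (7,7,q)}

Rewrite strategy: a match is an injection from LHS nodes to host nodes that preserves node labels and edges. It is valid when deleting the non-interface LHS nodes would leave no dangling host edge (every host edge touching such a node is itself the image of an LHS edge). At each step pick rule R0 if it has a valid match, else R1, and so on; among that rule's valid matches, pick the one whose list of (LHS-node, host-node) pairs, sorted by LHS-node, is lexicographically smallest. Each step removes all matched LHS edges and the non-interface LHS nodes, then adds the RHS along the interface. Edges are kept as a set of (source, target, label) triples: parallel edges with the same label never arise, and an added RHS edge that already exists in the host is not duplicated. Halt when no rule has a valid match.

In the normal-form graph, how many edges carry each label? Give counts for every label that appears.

start.  V:8 E:7  edges: 0-r->2 2-q->0 3-p->1 4-q->4 5-q->5 6-q->6 7-q->7
1. fire R1 via {0↦4, 1↦0}  →  V:7 E:6  edges: 0-r->2 2-q->0 3-p->1 5-q->5 6-q->6 7-q->7
2. fire R1 via {0↦5, 1↦0}  →  V:6 E:5  edges: 0-r->2 2-q->0 3-p->1 6-q->6 7-q->7
3. fire R1 via {0↦6, 1↦0}  →  V:5 E:4  edges: 0-r->2 2-q->0 3-p->1 7-q->7
4. fire R1 via {0↦7, 1↦0}  →  V:4 E:3  edges: 0-r->2 2-q->0 3-p->1
normal form: no rule applies after step 4
NF edges: [(0, 2, 'r'), (2, 0, 'q'), (3, 1, 'p')]

Answer: p:1 q:1 r:1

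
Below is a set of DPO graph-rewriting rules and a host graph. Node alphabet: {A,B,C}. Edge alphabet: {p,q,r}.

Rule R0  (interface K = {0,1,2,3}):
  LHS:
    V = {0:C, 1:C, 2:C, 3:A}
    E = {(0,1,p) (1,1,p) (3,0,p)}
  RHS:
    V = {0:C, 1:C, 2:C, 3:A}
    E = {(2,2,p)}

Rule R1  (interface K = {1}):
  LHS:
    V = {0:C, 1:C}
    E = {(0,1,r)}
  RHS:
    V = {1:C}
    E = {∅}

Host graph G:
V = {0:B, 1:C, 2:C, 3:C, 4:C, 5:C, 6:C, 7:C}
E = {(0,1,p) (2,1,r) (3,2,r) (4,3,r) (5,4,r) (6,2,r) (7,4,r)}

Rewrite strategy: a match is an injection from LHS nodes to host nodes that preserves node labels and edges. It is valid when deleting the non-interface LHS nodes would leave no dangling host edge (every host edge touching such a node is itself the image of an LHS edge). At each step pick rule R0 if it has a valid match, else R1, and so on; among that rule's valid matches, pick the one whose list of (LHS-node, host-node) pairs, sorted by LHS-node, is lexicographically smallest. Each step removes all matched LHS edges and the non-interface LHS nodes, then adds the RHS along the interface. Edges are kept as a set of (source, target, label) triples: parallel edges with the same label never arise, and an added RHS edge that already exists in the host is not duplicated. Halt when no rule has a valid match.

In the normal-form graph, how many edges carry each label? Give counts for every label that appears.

Answer: p:1

Rewrite trace:
start.  V:8 E:7  edges: 0-p->1 2-r->1 3-r->2 4-r->3 5-r->4 6-r->2 7-r->4
1. fire R1 via {0↦5, 1↦4}  →  V:7 E:6  edges: 0-p->1 2-r->1 3-r->2 4-r->3 6-r->2 7-r->4
2. fire R1 via {0↦6, 1↦2}  →  V:6 E:5  edges: 0-p->1 2-r->1 3-r->2 4-r->3 7-r->4
3. fire R1 via {0↦7, 1↦4}  →  V:5 E:4  edges: 0-p->1 2-r->1 3-r->2 4-r->3
4. fire R1 via {0↦4, 1↦3}  →  V:4 E:3  edges: 0-p->1 2-r->1 3-r->2
5. fire R1 via {0↦3, 1↦2}  →  V:3 E:2  edges: 0-p->1 2-r->1
6. fire R1 via {0↦2, 1↦1}  →  V:2 E:1  edges: 0-p->1
normal form: no rule applies after step 6
NF edges: [(0, 1, 'p')]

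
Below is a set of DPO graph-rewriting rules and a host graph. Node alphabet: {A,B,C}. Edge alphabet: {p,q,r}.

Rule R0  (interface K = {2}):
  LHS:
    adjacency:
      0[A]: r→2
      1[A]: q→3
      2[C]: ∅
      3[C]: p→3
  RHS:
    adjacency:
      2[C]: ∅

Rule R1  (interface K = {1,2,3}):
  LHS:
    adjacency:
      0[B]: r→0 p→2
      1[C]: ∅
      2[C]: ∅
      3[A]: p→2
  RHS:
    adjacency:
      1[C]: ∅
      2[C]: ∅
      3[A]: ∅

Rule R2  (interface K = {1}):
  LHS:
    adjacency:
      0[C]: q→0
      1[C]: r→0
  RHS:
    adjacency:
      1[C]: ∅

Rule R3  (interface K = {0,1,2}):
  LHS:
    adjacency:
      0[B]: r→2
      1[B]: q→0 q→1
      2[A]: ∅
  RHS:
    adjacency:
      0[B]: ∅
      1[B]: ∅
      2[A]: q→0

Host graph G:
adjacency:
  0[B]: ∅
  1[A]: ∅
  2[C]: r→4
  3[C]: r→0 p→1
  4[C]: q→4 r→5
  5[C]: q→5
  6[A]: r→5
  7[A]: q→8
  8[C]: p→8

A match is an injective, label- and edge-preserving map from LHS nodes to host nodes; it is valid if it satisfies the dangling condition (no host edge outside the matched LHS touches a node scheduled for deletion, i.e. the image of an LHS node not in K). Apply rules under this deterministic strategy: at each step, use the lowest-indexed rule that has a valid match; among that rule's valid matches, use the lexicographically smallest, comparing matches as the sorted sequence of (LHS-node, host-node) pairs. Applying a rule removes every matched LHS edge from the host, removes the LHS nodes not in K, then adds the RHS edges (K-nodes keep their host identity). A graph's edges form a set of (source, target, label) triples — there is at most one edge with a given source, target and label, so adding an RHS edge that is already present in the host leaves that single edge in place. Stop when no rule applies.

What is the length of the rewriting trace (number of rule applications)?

start.  V:9 E:9  edges: 2-r->4 3-r->0 3-p->1 4-q->4 4-r->5 5-q->5 6-r->5 7-q->8 8-p->8
1. fire R0 via {0↦6, 1↦7, 2↦5, 3↦8}  →  V:6 E:6  edges: 2-r->4 3-r->0 3-p->1 4-q->4 4-r->5 5-q->5
2. fire R2 via {0↦5, 1↦4}  →  V:5 E:4  edges: 2-r->4 3-r->0 3-p->1 4-q->4
3. fire R2 via {0↦4, 1↦2}  →  V:4 E:2  edges: 3-r->0 3-p->1
halt: no rule applies after step 3

Answer: 3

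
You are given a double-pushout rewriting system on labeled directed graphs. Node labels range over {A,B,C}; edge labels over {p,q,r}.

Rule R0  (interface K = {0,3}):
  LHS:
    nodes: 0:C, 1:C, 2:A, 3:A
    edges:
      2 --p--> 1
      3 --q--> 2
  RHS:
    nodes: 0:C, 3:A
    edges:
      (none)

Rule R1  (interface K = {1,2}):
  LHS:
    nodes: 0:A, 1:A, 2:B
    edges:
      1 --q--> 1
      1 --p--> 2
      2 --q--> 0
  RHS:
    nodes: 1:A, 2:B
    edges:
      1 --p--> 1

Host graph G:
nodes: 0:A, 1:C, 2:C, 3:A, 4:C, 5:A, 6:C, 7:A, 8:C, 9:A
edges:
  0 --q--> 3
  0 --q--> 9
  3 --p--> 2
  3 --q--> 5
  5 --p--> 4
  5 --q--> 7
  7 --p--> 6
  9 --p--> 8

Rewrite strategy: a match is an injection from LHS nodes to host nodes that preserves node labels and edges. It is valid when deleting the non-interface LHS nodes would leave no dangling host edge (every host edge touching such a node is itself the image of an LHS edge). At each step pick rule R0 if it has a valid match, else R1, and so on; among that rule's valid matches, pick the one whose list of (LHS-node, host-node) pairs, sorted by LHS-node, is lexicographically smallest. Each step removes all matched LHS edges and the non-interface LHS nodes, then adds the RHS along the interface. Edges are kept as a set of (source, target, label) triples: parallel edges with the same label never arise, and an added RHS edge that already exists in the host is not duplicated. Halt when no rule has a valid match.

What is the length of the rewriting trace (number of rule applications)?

[0] host  ⇒  10 nodes, 8 edges  {0-q->3 0-q->9 3-p->2 3-q->5 5-p->4 5-q->7 7-p->6 9-p->8}
[1] R0 @ {0↦1, 1↦6, 2↦7, 3↦5}  ⇒  8 nodes, 6 edges  {0-q->3 0-q->9 3-p->2 3-q->5 5-p->4 9-p->8}
[2] R0 @ {0↦1, 1↦4, 2↦5, 3↦3}  ⇒  6 nodes, 4 edges  {0-q->3 0-q->9 3-p->2 9-p->8}
[3] R0 @ {0↦1, 1↦2, 2↦3, 3↦0}  ⇒  4 nodes, 2 edges  {0-q->9 9-p->8}
[4] R0 @ {0↦1, 1↦8, 2↦9, 3↦0}  ⇒  2 nodes, 0 edges  {∅}
halt: no rule applies after step 4

Answer: 4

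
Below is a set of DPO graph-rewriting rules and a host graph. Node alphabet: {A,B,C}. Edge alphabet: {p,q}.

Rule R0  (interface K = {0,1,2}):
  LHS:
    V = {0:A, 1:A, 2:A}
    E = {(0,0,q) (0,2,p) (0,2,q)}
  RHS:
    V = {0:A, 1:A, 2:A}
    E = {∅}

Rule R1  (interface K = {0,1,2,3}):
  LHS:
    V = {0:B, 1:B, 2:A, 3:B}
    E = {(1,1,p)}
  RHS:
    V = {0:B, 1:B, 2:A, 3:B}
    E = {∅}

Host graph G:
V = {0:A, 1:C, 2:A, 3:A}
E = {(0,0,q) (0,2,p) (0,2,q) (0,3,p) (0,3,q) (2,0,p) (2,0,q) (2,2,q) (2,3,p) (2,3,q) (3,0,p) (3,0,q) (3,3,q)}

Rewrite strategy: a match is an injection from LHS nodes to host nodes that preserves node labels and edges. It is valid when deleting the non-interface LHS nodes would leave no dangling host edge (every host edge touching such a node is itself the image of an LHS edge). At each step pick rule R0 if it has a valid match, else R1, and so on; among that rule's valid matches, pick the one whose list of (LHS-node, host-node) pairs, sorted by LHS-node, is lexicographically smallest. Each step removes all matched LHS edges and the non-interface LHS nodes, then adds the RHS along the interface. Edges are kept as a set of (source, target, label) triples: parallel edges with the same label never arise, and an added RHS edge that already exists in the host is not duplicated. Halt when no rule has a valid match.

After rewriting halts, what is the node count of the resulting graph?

Answer: 4

Derivation:
initial: |V|=4 |E|=13  E = 0-q->0 0-p->2 0-q->2 0-p->3 0-q->3 2-p->0 2-q->0 2-q->2 2-p->3 2-q->3 3-p->0 3-q->0 3-q->3
step 1: apply R0 at {0↦0, 1↦2, 2↦3}  → |V|=4 |E|=10  E = 0-p->2 0-q->2 2-p->0 2-q->0 2-q->2 2-p->3 2-q->3 3-p->0 3-q->0 3-q->3
step 2: apply R0 at {0↦2, 1↦0, 2↦3}  → |V|=4 |E|=7  E = 0-p->2 0-q->2 2-p->0 2-q->0 3-p->0 3-q->0 3-q->3
step 3: apply R0 at {0↦3, 1↦2, 2↦0}  → |V|=4 |E|=4  E = 0-p->2 0-q->2 2-p->0 2-q->0
normal form: no rule applies after step 3
NF nodes: {0:A, 1:C, 2:A, 3:A}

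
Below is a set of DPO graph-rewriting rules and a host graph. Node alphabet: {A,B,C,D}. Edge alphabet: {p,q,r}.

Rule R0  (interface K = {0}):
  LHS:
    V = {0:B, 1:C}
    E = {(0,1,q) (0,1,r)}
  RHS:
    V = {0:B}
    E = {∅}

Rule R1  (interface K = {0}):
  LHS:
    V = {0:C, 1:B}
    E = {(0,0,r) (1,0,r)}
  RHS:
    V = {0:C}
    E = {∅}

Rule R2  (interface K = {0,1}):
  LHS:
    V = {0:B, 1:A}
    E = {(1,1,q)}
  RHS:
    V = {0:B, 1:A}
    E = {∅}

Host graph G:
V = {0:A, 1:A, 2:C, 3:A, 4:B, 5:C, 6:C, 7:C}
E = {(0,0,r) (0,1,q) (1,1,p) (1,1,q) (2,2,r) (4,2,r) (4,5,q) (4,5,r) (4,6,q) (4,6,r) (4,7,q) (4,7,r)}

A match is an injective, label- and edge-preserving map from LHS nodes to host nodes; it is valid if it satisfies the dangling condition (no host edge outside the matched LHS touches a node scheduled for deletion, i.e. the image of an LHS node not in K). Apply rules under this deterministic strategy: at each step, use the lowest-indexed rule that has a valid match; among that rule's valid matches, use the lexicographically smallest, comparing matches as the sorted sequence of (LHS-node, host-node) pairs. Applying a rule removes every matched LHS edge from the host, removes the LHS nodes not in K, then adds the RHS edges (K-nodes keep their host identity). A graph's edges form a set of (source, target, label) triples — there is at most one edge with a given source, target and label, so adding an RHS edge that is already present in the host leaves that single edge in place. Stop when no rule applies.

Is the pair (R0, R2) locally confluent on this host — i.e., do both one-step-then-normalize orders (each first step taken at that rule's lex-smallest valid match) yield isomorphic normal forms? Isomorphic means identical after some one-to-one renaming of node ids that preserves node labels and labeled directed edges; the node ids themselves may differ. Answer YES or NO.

Answer: NO

Rewrite trace:
branch R0-first: apply at {0↦4, 1↦5} → |E|=10, then 3 more step(s) → NF |V|=4 |E|=4 V={0:A, 1:A, 2:C, 3:A} E=0-r->0 0-q->1 1-p->1 1-q->1
branch R2-first: apply at {0↦4, 1↦1} → |E|=11, then 4 more step(s) → NF |V|=4 |E|=3 V={0:A, 1:A, 2:C, 3:A} E=0-r->0 0-q->1 1-p->1
graphs not isomorphic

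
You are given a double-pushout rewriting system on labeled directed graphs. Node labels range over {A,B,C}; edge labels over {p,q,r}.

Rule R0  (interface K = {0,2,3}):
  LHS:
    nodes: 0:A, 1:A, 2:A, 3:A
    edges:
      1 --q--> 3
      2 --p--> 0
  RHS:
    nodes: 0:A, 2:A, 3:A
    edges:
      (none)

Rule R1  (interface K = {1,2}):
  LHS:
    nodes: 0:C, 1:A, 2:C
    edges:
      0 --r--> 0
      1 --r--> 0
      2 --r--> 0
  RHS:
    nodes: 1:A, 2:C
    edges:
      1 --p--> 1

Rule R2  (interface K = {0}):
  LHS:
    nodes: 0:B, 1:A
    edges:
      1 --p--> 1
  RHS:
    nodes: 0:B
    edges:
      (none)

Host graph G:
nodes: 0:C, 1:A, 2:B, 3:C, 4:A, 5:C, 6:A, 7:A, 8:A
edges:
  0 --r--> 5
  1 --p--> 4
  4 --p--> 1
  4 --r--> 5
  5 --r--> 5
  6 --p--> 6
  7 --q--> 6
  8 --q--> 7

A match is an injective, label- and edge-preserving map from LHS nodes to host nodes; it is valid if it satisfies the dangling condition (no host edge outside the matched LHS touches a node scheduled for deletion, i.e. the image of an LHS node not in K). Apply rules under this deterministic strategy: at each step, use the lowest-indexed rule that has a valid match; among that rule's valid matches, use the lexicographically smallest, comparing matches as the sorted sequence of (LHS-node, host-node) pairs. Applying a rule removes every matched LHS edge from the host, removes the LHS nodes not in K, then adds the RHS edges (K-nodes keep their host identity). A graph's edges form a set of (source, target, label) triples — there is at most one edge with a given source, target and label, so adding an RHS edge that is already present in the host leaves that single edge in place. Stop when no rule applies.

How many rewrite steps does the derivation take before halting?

[0] host  ⇒  9 nodes, 8 edges  {0-r->5 1-p->4 4-p->1 4-r->5 5-r->5 6-p->6 7-q->6 8-q->7}
[1] R0 @ {0↦1, 1↦8, 2↦4, 3↦7}  ⇒  8 nodes, 6 edges  {0-r->5 1-p->4 4-r->5 5-r->5 6-p->6 7-q->6}
[2] R0 @ {0↦4, 1↦7, 2↦1, 3↦6}  ⇒  7 nodes, 4 edges  {0-r->5 4-r->5 5-r->5 6-p->6}
[3] R1 @ {0↦5, 1↦4, 2↦0}  ⇒  6 nodes, 2 edges  {4-p->4 6-p->6}
[4] R2 @ {0↦2, 1↦4}  ⇒  5 nodes, 1 edges  {6-p->6}
[5] R2 @ {0↦2, 1↦6}  ⇒  4 nodes, 0 edges  {∅}
halt: no rule applies after step 5

Answer: 5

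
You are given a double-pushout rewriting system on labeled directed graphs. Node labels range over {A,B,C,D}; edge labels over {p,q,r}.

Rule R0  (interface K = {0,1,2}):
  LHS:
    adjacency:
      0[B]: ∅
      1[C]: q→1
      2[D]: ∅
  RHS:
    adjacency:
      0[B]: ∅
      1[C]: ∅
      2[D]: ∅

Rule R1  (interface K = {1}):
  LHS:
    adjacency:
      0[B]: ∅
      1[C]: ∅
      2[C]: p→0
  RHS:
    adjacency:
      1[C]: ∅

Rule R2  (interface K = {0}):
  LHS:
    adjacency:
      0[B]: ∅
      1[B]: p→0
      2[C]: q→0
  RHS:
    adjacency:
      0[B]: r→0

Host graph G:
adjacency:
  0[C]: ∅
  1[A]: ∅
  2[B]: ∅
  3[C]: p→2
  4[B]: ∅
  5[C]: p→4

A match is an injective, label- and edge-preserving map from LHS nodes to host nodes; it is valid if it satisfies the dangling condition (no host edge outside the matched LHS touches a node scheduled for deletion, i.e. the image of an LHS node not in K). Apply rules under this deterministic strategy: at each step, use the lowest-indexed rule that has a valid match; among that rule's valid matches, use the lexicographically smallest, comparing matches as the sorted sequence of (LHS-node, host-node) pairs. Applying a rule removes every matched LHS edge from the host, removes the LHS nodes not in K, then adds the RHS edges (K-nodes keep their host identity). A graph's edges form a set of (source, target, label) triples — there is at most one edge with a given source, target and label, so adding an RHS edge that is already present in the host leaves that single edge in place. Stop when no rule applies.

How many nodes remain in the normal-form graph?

Answer: 2

Steps:
start.  V:6 E:2  edges: 3-p->2 5-p->4
1. fire R1 via {0↦2, 1↦0, 2↦3}  →  V:4 E:1  edges: 5-p->4
2. fire R1 via {0↦4, 1↦0, 2↦5}  →  V:2 E:0  edges: ∅
normal form: no rule applies after step 2
NF nodes: {0:C, 1:A}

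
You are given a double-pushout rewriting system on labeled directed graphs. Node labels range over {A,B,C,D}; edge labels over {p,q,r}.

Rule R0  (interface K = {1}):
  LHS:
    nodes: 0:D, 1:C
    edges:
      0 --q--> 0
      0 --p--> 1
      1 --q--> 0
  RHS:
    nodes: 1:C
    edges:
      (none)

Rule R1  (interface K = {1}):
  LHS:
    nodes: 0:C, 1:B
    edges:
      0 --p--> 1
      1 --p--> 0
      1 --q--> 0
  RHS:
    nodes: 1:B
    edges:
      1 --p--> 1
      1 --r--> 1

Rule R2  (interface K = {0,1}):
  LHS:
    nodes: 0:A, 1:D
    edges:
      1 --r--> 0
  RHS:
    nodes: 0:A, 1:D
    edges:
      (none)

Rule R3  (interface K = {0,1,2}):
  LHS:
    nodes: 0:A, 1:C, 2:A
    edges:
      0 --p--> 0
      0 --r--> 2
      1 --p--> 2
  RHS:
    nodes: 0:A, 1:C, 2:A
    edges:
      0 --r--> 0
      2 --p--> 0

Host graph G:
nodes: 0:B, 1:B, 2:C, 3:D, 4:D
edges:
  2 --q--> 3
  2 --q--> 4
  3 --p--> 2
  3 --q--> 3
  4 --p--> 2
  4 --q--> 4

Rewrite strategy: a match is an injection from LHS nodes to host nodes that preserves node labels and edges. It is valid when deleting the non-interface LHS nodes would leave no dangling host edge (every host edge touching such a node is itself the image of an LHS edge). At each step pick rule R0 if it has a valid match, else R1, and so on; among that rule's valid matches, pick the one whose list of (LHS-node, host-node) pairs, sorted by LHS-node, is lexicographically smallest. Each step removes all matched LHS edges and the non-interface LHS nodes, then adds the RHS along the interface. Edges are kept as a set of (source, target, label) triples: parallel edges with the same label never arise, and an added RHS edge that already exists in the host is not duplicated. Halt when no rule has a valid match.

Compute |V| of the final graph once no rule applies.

Answer: 3

Rewrite trace:
[0] host  ⇒  5 nodes, 6 edges  {2-q->3 2-q->4 3-p->2 3-q->3 4-p->2 4-q->4}
[1] R0 @ {0↦3, 1↦2}  ⇒  4 nodes, 3 edges  {2-q->4 4-p->2 4-q->4}
[2] R0 @ {0↦4, 1↦2}  ⇒  3 nodes, 0 edges  {∅}
final graph: no rule applies after step 2
NF nodes: {0:B, 1:B, 2:C}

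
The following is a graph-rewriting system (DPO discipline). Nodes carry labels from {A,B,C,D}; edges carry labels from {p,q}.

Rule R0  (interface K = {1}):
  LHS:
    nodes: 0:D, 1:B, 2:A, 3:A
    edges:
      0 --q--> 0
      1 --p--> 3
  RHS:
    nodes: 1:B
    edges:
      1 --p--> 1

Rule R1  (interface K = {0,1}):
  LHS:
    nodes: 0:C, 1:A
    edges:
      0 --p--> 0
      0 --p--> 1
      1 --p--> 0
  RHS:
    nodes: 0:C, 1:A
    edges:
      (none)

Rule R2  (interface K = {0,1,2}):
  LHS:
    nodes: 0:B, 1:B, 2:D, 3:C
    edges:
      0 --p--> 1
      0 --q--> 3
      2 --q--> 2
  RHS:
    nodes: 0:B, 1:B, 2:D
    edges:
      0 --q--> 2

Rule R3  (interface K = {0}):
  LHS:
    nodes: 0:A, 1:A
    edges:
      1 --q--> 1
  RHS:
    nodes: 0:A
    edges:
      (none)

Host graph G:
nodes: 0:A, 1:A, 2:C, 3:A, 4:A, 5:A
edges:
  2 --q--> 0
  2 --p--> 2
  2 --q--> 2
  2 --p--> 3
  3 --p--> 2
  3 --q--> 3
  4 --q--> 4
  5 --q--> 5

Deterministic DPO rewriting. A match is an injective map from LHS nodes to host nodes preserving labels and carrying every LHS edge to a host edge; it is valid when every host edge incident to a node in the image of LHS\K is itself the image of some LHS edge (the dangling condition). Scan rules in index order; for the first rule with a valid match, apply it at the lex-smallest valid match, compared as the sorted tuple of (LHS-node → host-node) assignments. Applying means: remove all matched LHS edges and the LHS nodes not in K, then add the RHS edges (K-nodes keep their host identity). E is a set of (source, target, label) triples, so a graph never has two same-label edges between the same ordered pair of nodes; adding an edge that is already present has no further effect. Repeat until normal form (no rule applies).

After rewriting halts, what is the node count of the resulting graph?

Answer: 3

Derivation:
initial: |V|=6 |E|=8  E = 2-q->0 2-p->2 2-q->2 2-p->3 3-p->2 3-q->3 4-q->4 5-q->5
step 1: apply R1 at {0↦2, 1↦3}  → |V|=6 |E|=5  E = 2-q->0 2-q->2 3-q->3 4-q->4 5-q->5
step 2: apply R3 at {0↦0, 1↦3}  → |V|=5 |E|=4  E = 2-q->0 2-q->2 4-q->4 5-q->5
step 3: apply R3 at {0↦0, 1↦4}  → |V|=4 |E|=3  E = 2-q->0 2-q->2 5-q->5
step 4: apply R3 at {0↦0, 1↦5}  → |V|=3 |E|=2  E = 2-q->0 2-q->2
normal form: no rule applies after step 4
NF nodes: {0:A, 1:A, 2:C}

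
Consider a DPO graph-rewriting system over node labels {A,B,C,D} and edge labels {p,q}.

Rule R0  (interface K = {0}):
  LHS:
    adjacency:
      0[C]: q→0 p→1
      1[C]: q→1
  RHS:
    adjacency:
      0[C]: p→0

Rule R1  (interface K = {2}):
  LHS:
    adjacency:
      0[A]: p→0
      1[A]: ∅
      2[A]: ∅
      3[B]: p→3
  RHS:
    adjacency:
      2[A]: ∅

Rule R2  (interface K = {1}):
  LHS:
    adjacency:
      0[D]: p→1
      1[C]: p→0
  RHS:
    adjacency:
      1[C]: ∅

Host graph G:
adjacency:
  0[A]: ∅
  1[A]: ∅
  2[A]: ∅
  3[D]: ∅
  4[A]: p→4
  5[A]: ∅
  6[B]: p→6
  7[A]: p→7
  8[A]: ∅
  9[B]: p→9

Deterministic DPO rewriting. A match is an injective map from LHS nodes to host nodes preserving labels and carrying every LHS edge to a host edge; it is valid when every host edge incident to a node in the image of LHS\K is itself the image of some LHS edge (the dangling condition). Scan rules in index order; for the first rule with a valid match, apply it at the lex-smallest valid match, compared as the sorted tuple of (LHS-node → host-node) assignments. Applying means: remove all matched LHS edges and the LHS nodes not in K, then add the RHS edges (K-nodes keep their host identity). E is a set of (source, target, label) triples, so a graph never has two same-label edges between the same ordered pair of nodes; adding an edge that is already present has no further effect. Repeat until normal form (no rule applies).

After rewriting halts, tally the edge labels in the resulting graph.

start.  V:10 E:4  edges: 4-p->4 6-p->6 7-p->7 9-p->9
1. fire R1 via {0↦4, 1↦0, 2↦1, 3↦6}  →  V:7 E:2  edges: 7-p->7 9-p->9
2. fire R1 via {0↦7, 1↦1, 2↦2, 3↦9}  →  V:4 E:0  edges: ∅
final graph: no rule applies after step 2
NF edges: []

Answer: (no edges)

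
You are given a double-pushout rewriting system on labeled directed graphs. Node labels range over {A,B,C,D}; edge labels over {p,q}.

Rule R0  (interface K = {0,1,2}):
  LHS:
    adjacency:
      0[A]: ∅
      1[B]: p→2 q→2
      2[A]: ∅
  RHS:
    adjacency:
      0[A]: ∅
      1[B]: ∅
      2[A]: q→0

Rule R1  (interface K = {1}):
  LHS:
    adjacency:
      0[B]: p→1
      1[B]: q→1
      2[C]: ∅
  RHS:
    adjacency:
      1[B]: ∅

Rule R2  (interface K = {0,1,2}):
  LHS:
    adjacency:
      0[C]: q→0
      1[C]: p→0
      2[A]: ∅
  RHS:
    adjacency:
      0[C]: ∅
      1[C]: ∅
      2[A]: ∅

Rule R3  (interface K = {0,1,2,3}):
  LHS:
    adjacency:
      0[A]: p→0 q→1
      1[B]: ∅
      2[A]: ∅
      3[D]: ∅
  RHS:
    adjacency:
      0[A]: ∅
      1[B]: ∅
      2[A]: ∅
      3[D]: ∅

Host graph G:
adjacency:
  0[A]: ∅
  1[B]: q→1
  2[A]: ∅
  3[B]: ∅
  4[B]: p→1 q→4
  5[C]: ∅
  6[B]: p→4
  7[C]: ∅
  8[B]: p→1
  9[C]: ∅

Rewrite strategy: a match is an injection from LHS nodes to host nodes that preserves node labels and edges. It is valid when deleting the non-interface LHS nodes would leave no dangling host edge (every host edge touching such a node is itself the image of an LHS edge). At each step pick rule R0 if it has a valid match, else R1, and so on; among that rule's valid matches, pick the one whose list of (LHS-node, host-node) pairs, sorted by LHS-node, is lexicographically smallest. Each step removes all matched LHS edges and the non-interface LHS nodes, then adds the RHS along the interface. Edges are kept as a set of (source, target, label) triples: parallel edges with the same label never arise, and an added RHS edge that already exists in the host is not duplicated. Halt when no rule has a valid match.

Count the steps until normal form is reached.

Answer: 2

Rewrite trace:
initial: |V|=10 |E|=5  E = 1-q->1 4-p->1 4-q->4 6-p->4 8-p->1
step 1: apply R1 at {0↦6, 1↦4, 2↦5}  → |V|=8 |E|=3  E = 1-q->1 4-p->1 8-p->1
step 2: apply R1 at {0↦4, 1↦1, 2↦7}  → |V|=6 |E|=1  E = 8-p->1
halt: no rule applies after step 2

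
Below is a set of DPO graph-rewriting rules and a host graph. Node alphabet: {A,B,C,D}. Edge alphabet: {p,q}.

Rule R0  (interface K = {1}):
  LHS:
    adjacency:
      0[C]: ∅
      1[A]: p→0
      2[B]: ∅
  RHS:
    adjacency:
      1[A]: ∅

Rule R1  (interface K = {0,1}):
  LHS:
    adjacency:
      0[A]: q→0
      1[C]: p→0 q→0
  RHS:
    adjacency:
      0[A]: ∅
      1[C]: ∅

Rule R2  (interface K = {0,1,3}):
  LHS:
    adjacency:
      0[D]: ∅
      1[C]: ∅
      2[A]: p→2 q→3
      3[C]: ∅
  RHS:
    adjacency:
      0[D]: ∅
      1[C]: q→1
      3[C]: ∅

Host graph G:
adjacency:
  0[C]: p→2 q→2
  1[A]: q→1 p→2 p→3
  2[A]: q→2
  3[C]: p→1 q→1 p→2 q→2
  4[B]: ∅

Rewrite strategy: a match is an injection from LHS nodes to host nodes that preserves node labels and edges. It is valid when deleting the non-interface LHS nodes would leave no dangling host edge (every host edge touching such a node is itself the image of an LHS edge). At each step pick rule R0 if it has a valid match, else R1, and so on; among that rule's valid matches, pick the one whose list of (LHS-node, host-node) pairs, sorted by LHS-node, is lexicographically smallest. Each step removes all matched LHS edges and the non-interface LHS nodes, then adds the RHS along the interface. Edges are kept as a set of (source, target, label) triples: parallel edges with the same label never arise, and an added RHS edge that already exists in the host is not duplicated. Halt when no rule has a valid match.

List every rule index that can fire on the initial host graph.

R0: no valid match — 1 raw match, all fail dangling condition
R1: 3 valid matches — {0↦1, 1↦3}, {0↦2, 1↦0}, {0↦2, 1↦3}
R2: no valid match — LHS pattern not found

Answer: [R1]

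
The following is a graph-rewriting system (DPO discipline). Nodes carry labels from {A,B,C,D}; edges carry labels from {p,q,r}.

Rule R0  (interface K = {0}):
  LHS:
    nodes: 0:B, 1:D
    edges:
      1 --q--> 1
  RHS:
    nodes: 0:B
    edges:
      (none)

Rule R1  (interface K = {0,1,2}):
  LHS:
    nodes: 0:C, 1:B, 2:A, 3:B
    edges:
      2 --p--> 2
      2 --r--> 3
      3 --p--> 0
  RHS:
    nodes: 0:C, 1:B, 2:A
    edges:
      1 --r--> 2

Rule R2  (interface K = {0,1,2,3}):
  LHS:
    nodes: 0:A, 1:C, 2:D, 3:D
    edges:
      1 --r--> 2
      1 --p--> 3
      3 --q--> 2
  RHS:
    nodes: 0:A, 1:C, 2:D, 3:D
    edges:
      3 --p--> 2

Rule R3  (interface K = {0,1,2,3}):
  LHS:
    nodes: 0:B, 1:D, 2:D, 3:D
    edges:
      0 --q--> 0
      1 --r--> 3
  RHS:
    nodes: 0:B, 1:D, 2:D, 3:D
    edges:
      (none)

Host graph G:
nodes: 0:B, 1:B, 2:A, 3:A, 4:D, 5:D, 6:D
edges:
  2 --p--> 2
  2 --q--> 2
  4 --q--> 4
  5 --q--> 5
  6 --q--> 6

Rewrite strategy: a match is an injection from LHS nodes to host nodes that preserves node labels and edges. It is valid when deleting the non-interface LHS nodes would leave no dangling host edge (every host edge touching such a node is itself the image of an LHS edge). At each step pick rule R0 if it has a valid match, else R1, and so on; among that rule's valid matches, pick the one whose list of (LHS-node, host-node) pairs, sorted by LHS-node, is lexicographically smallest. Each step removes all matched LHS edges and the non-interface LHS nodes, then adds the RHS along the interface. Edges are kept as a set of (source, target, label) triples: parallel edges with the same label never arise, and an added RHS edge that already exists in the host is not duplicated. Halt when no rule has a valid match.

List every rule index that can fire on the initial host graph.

R0: 6 valid matches — {0↦0, 1↦4}, {0↦0, 1↦5}, {0↦0, 1↦6} (+3 more)
R1: no valid match — LHS pattern not found
R2: no valid match — LHS pattern not found
R3: no valid match — LHS pattern not found

Answer: [R0]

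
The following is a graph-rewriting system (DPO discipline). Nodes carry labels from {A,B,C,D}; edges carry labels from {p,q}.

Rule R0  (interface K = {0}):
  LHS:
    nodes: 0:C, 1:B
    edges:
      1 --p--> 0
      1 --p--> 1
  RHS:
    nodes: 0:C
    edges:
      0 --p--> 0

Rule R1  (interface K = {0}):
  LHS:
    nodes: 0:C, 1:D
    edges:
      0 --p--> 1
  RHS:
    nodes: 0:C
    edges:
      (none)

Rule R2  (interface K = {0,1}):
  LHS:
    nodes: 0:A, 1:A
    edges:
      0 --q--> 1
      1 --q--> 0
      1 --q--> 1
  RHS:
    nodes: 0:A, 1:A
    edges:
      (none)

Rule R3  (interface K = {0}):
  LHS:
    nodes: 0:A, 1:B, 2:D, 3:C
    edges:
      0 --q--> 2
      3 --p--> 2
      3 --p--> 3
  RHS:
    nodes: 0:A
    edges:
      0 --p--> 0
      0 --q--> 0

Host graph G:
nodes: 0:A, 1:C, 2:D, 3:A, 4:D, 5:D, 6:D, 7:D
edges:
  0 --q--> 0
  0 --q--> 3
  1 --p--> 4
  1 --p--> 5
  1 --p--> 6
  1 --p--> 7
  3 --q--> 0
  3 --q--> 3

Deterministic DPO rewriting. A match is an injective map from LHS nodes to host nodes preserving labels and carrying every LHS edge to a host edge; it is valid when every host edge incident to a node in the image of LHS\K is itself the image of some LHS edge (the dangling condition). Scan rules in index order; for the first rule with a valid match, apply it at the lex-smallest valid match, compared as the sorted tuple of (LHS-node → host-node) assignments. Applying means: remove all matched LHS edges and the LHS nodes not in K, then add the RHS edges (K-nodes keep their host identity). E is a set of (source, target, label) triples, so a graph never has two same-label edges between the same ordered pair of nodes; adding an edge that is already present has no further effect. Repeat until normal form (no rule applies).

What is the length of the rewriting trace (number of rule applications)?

initial: |V|=8 |E|=8  E = 0-q->0 0-q->3 1-p->4 1-p->5 1-p->6 1-p->7 3-q->0 3-q->3
step 1: apply R1 at {0↦1, 1↦4}  → |V|=7 |E|=7  E = 0-q->0 0-q->3 1-p->5 1-p->6 1-p->7 3-q->0 3-q->3
step 2: apply R1 at {0↦1, 1↦5}  → |V|=6 |E|=6  E = 0-q->0 0-q->3 1-p->6 1-p->7 3-q->0 3-q->3
step 3: apply R1 at {0↦1, 1↦6}  → |V|=5 |E|=5  E = 0-q->0 0-q->3 1-p->7 3-q->0 3-q->3
step 4: apply R1 at {0↦1, 1↦7}  → |V|=4 |E|=4  E = 0-q->0 0-q->3 3-q->0 3-q->3
step 5: apply R2 at {0↦0, 1↦3}  → |V|=4 |E|=1  E = 0-q->0
final graph: no rule applies after step 5

Answer: 5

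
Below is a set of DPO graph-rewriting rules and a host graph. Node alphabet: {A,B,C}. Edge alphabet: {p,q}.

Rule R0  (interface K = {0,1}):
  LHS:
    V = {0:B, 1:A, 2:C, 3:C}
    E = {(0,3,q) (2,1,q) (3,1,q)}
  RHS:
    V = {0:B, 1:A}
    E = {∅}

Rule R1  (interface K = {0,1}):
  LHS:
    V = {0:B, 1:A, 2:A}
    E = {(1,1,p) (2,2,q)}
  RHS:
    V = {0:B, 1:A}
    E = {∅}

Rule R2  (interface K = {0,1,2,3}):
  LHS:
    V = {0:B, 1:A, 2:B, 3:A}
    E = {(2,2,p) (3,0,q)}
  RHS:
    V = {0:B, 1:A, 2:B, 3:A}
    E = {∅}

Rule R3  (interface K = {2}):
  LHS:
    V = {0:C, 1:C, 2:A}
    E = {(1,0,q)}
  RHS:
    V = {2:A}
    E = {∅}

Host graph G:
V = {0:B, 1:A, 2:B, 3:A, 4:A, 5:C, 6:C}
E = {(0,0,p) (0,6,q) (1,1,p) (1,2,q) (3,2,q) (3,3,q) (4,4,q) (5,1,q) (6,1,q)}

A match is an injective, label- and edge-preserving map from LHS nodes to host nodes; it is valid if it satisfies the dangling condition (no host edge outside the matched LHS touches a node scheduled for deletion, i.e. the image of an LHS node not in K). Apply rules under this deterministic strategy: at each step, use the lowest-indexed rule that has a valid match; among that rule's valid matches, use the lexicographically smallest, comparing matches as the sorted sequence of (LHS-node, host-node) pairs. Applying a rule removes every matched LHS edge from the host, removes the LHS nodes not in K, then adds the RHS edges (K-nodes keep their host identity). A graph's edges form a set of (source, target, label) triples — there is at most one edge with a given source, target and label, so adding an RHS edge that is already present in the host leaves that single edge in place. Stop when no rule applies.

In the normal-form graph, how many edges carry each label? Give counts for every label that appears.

start.  V:7 E:9  edges: 0-p->0 0-q->6 1-p->1 1-q->2 3-q->2 3-q->3 4-q->4 5-q->1 6-q->1
1. fire R0 via {0↦0, 1↦1, 2↦5, 3↦6}  →  V:5 E:6  edges: 0-p->0 1-p->1 1-q->2 3-q->2 3-q->3 4-q->4
2. fire R1 via {0↦0, 1↦1, 2↦4}  →  V:4 E:4  edges: 0-p->0 1-q->2 3-q->2 3-q->3
3. fire R2 via {0↦2, 1↦1, 2↦0, 3↦3}  →  V:4 E:2  edges: 1-q->2 3-q->3
halt: no rule applies after step 3
NF edges: [(1, 2, 'q'), (3, 3, 'q')]

Answer: q:2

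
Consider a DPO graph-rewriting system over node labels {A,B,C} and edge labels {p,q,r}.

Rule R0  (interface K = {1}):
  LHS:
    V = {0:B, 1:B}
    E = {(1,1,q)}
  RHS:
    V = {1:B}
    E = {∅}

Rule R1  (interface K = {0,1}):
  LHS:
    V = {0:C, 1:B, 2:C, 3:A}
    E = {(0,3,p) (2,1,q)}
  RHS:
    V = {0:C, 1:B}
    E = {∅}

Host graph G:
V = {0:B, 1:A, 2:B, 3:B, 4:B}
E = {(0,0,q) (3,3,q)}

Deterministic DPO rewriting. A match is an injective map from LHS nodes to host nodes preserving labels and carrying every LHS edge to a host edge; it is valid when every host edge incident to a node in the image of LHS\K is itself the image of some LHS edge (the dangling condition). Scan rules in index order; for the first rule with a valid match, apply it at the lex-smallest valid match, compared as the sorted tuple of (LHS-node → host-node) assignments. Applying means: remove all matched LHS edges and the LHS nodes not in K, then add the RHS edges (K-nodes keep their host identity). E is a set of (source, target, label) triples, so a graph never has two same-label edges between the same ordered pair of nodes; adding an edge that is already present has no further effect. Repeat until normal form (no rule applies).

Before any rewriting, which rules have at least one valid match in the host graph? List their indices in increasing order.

R0: 4 valid matches — {0↦2, 1↦0}, {0↦2, 1↦3}, {0↦4, 1↦0} (+1 more)
R1: no valid match — LHS pattern not found

Answer: [R0]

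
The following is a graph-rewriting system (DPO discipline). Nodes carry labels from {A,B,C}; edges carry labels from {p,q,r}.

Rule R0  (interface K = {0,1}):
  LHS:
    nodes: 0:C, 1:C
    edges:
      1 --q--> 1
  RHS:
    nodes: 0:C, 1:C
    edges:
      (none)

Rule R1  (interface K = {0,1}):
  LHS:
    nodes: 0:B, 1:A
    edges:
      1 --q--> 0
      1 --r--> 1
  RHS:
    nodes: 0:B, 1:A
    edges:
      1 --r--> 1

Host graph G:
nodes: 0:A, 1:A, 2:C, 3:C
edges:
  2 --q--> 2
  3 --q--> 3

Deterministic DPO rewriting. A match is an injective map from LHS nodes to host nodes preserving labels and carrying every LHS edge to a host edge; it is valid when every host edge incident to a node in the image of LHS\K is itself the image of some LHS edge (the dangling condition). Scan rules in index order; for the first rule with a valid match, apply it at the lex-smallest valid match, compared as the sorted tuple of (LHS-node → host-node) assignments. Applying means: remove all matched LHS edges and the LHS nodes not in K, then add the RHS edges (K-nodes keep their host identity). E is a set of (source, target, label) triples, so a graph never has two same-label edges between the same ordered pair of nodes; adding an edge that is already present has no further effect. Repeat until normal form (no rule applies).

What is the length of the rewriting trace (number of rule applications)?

Answer: 2

Steps:
start.  V:4 E:2  edges: 2-q->2 3-q->3
1. fire R0 via {0↦2, 1↦3}  →  V:4 E:1  edges: 2-q->2
2. fire R0 via {0↦3, 1↦2}  →  V:4 E:0  edges: ∅
halt: no rule applies after step 2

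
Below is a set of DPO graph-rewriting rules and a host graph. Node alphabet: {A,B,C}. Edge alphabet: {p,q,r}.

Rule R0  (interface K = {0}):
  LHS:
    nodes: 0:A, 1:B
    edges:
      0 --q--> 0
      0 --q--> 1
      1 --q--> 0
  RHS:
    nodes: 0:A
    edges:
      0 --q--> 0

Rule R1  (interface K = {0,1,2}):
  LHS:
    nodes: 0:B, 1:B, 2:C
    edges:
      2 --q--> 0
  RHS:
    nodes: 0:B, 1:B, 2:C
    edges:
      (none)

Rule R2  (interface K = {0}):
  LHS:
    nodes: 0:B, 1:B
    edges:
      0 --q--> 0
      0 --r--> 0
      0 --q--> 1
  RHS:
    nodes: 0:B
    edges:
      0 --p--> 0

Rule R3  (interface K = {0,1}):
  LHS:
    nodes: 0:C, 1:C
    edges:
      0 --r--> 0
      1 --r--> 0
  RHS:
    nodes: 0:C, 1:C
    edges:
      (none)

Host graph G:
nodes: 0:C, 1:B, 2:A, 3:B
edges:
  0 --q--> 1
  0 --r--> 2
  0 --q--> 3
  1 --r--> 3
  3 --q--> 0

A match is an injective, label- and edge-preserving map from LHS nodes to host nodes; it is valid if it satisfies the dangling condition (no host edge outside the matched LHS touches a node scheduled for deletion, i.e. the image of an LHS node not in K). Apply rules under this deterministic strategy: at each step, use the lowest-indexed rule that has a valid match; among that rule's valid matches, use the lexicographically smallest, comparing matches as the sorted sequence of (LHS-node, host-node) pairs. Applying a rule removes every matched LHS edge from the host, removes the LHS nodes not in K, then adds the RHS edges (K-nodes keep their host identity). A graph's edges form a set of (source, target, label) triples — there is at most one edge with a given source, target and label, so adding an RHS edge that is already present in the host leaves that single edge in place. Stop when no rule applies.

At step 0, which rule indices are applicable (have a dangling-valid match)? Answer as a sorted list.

R0: no valid match — LHS pattern not found
R1: 2 valid matches — {0↦1, 1↦3, 2↦0}, {0↦3, 1↦1, 2↦0}
R2: no valid match — LHS pattern not found
R3: no valid match — LHS pattern not found

Answer: [R1]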